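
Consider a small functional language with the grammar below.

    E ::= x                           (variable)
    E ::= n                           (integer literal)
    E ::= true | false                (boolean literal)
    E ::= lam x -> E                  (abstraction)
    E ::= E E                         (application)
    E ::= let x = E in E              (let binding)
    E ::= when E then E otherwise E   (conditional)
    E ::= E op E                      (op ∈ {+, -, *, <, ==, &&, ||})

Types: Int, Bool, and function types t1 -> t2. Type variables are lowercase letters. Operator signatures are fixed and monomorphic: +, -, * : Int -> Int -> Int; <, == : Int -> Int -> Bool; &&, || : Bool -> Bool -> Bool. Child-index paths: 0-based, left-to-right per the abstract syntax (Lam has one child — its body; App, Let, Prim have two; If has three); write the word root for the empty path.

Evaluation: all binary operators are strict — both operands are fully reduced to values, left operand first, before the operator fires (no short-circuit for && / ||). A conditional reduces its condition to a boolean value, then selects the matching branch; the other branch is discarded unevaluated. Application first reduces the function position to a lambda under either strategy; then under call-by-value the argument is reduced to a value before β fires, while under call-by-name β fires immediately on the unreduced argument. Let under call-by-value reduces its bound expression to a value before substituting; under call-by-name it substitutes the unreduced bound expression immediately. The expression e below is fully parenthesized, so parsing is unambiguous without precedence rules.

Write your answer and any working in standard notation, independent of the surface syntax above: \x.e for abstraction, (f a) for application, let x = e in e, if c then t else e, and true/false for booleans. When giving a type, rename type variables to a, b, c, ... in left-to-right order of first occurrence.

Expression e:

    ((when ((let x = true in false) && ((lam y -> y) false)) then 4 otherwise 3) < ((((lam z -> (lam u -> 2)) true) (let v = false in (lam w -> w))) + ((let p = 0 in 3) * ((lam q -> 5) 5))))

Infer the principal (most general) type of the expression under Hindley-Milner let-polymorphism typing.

Answer: Bool

Trace:
let x : Bool
  unify Bool ~ Bool
y : a
\y._ : a -> a
  unify a -> a ~ Bool -> b
  unify a ~ Bool
  unify Bool ~ b
_ _ : Bool
  unify Bool ~ Bool
  unify Bool ~ Bool
  unify Int ~ Int
  unify Int ~ Int
\u._ : d -> Int
\z._ : c -> d -> Int
  unify c -> d -> Int ~ Bool -> e
  unify c ~ Bool
  unify d -> Int ~ e
_ _ : d -> Int
let v : Bool
w : f
\w._ : f -> f
  unify d -> Int ~ (f -> f) -> g
  unify d ~ f -> f
  unify Int ~ g
_ _ : Int
  unify Int ~ Int
let p : Int
  unify Int ~ Int
\q._ : h -> Int
  unify h -> Int ~ Int -> i
  unify h ~ Int
  unify Int ~ i
_ _ : Int
  unify Int ~ Int
  unify Int ~ Int
  unify Int ~ Int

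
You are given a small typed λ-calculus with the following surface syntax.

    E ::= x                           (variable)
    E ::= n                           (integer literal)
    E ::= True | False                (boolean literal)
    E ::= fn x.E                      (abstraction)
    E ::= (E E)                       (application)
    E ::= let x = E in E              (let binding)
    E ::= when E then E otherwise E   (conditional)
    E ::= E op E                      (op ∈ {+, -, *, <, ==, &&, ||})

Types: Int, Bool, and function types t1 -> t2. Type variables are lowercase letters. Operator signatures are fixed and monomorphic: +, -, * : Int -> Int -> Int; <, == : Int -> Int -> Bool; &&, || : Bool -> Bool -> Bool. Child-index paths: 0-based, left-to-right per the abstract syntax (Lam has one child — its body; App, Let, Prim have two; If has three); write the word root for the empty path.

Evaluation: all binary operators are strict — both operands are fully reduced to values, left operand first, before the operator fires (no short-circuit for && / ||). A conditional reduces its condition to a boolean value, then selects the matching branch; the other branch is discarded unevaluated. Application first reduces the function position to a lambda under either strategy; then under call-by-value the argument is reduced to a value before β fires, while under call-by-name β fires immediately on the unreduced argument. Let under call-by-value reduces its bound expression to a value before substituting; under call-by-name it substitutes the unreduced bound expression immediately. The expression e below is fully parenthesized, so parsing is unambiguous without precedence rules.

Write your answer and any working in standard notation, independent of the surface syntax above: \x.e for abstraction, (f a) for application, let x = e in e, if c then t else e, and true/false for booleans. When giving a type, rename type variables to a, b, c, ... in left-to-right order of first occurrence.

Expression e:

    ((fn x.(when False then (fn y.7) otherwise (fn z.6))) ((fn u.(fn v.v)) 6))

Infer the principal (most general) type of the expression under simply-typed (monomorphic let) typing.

Answer: a -> Int

Working:
  unify Bool ~ Bool
\y._ : b -> Int
\z._ : c -> Int
  unify b -> Int ~ c -> Int
  unify b ~ c
  unify Int ~ Int
\x._ : a -> c -> Int
v : e
\v._ : e -> e
\u._ : d -> e -> e
  unify d -> e -> e ~ Int -> f
  unify d ~ Int
  unify e -> e ~ f
_ _ : e -> e
  unify a -> c -> Int ~ (e -> e) -> g
  unify a ~ e -> e
  unify c -> Int ~ g
_ _ : c -> Int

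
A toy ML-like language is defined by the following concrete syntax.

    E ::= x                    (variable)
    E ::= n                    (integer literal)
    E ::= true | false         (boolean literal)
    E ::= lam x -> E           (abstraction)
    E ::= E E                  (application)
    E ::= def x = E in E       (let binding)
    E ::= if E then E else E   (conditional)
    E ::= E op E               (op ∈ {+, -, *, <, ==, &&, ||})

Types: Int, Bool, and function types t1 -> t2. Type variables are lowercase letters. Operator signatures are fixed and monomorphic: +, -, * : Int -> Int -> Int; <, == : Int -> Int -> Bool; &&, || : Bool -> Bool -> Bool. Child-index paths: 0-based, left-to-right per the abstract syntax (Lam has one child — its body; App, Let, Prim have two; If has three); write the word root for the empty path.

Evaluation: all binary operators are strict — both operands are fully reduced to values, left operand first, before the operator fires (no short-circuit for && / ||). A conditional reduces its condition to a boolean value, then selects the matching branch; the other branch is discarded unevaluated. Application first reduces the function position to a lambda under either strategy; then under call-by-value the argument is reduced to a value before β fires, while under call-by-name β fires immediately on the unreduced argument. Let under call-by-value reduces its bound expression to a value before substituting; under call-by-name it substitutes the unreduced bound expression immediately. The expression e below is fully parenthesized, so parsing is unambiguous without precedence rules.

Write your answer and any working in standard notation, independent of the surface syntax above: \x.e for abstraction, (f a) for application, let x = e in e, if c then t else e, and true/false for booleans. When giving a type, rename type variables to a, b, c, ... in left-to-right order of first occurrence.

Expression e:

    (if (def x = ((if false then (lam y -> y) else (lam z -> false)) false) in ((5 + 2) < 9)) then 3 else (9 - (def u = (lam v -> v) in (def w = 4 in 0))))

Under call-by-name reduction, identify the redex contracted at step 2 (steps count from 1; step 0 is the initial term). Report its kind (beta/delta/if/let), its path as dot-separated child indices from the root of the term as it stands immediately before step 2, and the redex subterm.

Answer: delta at 0.0 : (5 + 2)

Trace:
step 0: (if (let x = ((if false then (\y.y) else (\z.false)) false) in ((5 + 2) < 9)) then 3 else (9 - (let u = (\v.v) in (let w = 4 in 0))))
step 1: [let@0] (if ((5 + 2) < 9) then 3 else (9 - (let u = (\v.v) in (let w = 4 in 0))))
step 2: [delta@0.0] (if (7 < 9) then 3 else (9 - (let u = (\v.v) in (let w = 4 in 0))))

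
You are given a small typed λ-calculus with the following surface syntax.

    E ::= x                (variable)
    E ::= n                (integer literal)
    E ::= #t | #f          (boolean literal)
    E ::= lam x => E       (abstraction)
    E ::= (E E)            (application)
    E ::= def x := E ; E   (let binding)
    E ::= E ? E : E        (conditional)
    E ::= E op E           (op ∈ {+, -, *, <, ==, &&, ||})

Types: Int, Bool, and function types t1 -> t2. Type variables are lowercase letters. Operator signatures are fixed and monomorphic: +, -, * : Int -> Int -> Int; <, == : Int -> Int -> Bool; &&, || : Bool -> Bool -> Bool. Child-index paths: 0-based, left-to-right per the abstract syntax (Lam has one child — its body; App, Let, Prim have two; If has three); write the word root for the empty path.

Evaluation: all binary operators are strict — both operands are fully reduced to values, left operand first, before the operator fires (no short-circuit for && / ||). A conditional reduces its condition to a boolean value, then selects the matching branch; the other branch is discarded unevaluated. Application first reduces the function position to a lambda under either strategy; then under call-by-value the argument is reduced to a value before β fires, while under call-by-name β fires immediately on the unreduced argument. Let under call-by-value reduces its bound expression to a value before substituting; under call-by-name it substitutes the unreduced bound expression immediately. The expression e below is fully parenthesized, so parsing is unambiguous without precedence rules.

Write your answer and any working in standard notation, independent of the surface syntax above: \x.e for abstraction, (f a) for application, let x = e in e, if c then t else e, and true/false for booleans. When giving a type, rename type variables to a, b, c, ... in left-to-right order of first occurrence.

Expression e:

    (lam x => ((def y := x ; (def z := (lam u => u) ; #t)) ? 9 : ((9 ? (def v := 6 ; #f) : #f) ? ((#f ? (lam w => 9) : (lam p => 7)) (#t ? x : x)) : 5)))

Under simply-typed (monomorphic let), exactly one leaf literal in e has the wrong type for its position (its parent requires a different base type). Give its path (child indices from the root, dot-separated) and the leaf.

Trace:
x : a
let y : a
u : b
\u._ : b -> b
let z : b -> b
  unify Bool ~ Bool
  unify Int ~ Bool
  FAIL: mismatch Int ~ Bool

Answer: 0.2.0.0 : 9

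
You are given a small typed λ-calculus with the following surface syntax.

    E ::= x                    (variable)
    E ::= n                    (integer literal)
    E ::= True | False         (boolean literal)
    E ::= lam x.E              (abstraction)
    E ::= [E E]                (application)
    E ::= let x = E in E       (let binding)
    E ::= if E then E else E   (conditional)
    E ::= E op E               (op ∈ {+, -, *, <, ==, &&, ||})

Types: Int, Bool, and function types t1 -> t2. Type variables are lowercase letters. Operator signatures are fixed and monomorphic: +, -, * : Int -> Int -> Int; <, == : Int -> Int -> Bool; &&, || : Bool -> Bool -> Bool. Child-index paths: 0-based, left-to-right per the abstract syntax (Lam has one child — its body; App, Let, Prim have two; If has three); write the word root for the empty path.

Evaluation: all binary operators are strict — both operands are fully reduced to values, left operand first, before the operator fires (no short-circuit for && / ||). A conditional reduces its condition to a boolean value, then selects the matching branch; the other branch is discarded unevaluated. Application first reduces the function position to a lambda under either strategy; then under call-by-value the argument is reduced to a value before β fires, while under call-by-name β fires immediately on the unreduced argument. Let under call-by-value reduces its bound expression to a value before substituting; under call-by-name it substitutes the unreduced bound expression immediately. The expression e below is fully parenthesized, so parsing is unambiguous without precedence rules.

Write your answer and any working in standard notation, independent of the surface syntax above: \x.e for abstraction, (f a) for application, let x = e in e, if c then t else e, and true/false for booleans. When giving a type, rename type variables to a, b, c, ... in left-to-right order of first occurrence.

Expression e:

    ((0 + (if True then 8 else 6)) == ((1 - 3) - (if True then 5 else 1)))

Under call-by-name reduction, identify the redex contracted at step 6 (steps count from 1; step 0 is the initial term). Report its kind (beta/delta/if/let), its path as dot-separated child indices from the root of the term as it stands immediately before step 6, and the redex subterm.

Working:
step 0: ((0 + (if true then 8 else 6)) == ((1 - 3) - (if true then 5 else 1)))
step 1: [if@0.1] ((0 + 8) == ((1 - 3) - (if true then 5 else 1)))
step 2: [delta@0] (8 == ((1 - 3) - (if true then 5 else 1)))
step 3: [delta@1.0] (8 == (-2 - (if true then 5 else 1)))
step 4: [if@1.1] (8 == (-2 - 5))
step 5: [delta@1] (8 == -7)
step 6: [delta@root] false

Answer: delta at root : (8 == -7)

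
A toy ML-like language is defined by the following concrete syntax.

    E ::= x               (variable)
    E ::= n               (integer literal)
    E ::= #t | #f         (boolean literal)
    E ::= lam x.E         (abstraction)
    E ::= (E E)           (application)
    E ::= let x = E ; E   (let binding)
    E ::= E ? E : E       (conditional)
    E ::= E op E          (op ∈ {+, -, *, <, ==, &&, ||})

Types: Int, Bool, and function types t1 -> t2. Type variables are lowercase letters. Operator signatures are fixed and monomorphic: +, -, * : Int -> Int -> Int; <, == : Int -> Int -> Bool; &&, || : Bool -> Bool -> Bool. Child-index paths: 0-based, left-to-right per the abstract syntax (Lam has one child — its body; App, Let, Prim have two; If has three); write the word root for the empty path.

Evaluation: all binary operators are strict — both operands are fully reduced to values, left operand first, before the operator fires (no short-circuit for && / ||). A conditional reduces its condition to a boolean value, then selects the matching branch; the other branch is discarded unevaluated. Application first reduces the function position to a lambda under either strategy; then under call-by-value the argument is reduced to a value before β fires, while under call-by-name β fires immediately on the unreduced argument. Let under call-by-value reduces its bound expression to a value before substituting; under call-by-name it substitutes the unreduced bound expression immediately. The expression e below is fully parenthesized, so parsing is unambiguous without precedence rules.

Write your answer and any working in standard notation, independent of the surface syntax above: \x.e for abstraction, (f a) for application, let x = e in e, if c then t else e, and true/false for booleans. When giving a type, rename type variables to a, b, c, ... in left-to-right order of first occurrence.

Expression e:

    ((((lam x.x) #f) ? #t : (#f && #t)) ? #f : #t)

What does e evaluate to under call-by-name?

Working:
step 0: (if (if ((\x.x) false) then true else (false && true)) then false else true)
step 1: [beta@0.0] (if (if false then true else (false && true)) then false else true)
step 2: [if@0] (if (false && true) then false else true)
step 3: [delta@0] (if false then false else true)
step 4: [if@root] true

Answer: true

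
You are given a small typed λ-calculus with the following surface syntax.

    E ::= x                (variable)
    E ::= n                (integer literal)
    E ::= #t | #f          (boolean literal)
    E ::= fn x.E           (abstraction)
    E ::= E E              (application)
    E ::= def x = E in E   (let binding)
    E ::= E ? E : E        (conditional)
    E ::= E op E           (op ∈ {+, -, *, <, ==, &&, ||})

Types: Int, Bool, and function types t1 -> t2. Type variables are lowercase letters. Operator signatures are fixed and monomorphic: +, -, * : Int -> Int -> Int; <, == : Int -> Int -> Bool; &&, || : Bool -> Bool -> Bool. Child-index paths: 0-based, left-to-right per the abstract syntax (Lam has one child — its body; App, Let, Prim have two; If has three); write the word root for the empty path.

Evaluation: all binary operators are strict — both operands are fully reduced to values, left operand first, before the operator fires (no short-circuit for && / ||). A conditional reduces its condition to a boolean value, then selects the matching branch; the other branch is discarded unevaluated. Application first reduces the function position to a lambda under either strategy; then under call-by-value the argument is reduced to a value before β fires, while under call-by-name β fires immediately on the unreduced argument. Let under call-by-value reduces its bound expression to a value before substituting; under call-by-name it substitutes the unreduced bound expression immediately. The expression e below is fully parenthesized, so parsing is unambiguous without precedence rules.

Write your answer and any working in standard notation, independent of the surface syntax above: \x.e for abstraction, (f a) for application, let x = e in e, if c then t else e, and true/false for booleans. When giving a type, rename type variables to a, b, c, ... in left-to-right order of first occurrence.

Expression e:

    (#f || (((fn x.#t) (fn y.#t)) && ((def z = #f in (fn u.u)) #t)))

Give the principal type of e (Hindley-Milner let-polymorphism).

Trace:
  unify Bool ~ Bool
\x._ : a -> Bool
\y._ : b -> Bool
  unify a -> Bool ~ (b -> Bool) -> c
  unify a ~ b -> Bool
  unify Bool ~ c
_ _ : Bool
  unify Bool ~ Bool
let z : Bool
u : d
\u._ : d -> d
  unify d -> d ~ Bool -> e
  unify d ~ Bool
  unify Bool ~ e
_ _ : Bool
  unify Bool ~ Bool
  unify Bool ~ Bool

Answer: Bool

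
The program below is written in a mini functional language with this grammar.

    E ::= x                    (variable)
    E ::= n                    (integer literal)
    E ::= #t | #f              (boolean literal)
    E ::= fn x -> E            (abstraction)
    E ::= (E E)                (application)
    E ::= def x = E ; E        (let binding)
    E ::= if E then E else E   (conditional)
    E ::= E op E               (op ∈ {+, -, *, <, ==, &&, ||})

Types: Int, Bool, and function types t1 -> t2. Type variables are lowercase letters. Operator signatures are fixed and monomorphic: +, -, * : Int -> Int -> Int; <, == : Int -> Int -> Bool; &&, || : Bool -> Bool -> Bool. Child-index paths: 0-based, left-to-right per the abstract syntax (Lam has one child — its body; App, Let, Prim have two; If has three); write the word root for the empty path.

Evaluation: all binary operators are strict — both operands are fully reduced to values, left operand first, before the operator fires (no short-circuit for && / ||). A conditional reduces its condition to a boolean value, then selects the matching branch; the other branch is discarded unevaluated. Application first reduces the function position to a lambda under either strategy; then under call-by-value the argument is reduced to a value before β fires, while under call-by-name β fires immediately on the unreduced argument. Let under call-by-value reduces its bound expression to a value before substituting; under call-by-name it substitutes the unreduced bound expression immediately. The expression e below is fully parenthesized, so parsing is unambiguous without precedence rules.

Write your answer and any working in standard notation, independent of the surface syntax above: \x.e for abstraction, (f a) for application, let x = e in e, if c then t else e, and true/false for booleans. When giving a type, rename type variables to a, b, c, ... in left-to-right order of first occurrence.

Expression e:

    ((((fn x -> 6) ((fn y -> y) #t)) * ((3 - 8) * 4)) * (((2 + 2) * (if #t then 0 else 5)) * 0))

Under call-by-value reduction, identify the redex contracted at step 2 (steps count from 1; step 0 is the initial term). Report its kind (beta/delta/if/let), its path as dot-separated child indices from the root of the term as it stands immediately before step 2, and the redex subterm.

Trace:
step 0: ((((\x.6) ((\y.y) true)) * ((3 - 8) * 4)) * (((2 + 2) * (if true then 0 else 5)) * 0))
step 1: [beta@0.0.1] ((((\x.6) true) * ((3 - 8) * 4)) * (((2 + 2) * (if true then 0 else 5)) * 0))
step 2: [beta@0.0] ((6 * ((3 - 8) * 4)) * (((2 + 2) * (if true then 0 else 5)) * 0))

Answer: beta at 0.0 : ((\x.6) true)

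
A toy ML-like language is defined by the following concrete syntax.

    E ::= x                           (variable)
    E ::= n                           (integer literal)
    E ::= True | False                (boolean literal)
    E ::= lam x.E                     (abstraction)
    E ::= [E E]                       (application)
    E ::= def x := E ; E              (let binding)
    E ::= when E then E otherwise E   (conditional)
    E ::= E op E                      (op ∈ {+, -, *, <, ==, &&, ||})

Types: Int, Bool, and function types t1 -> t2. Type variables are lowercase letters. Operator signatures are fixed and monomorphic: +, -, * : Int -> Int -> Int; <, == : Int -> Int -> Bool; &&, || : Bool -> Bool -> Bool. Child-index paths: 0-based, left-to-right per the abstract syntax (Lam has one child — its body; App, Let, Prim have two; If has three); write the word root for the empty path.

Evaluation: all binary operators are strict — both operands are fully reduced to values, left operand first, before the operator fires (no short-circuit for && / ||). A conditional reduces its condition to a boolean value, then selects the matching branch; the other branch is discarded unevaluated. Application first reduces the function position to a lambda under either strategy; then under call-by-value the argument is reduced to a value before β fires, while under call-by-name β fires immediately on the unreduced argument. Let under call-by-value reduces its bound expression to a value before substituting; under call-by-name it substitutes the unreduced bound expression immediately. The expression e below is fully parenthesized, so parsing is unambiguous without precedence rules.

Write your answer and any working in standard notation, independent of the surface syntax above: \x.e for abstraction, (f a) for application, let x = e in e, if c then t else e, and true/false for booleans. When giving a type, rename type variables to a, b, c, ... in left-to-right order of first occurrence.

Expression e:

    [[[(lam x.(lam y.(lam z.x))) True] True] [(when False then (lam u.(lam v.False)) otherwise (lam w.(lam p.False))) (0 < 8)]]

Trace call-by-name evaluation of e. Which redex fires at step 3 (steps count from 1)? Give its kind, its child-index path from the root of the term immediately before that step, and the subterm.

Answer: beta at root : ((\z.true) ((if false then (\u.(\v.false)) else (\w.(\p.false))) (0 < 8)))

Trace:
step 0: ((((\x.(\y.(\z.x))) true) true) ((if false then (\u.(\v.false)) else (\w.(\p.false))) (0 < 8)))
step 1: [beta@0.0] (((\y.(\z.true)) true) ((if false then (\u.(\v.false)) else (\w.(\p.false))) (0 < 8)))
step 2: [beta@0] ((\z.true) ((if false then (\u.(\v.false)) else (\w.(\p.false))) (0 < 8)))
step 3: [beta@root] true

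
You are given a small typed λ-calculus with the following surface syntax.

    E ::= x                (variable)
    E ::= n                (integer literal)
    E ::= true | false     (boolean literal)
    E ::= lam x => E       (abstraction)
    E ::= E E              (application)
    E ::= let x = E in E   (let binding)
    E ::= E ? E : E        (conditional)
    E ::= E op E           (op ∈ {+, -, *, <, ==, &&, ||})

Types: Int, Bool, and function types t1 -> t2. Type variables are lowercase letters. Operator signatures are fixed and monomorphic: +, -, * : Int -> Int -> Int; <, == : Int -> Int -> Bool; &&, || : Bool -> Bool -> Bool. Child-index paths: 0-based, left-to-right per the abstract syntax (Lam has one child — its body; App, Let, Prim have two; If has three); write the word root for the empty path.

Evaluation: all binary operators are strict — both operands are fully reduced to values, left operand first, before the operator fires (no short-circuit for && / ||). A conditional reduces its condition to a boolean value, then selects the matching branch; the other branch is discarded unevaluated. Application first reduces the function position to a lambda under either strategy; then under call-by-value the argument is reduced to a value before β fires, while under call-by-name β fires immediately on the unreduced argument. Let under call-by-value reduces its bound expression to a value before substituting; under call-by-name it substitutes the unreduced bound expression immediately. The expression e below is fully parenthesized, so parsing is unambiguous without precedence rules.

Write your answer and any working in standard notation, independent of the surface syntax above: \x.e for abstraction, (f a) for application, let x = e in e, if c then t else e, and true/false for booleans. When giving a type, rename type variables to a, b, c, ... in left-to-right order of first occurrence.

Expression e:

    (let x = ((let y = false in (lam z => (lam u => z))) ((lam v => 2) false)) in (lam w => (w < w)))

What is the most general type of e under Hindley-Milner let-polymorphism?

Answer: Int -> Bool

Working:
let y : Bool
z : a
\u._ : b -> a
\z._ : a -> b -> a
\v._ : c -> Int
  unify c -> Int ~ Bool -> d
  unify c ~ Bool
  unify Int ~ d
_ _ : Int
  unify a -> b -> a ~ Int -> e
  unify a ~ Int
  unify b -> Int ~ e
_ _ : b -> Int
let x : forall. b -> Int
w : f
  unify f ~ Int
w : Int
  unify Int ~ Int
\w._ : Int -> Bool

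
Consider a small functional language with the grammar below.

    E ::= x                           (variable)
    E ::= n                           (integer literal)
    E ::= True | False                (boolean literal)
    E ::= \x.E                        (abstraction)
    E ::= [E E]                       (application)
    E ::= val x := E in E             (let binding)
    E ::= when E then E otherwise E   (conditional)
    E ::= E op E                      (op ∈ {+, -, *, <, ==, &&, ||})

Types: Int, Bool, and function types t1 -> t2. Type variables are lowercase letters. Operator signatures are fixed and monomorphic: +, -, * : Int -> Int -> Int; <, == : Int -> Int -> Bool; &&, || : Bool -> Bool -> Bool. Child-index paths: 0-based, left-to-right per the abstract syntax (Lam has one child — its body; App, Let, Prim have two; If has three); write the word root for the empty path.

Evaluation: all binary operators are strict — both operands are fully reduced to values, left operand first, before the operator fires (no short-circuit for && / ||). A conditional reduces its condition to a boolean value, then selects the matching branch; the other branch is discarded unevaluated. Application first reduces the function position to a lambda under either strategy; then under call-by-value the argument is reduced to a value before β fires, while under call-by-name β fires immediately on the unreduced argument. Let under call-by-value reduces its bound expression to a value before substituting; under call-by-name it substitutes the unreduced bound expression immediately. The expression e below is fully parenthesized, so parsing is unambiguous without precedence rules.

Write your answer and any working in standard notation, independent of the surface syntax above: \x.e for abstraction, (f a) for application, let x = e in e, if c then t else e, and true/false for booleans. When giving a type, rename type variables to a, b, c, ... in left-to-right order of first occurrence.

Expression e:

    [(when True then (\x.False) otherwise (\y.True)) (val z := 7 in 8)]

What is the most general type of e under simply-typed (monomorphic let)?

Answer: Bool

Working:
  unify Bool ~ Bool
\x._ : a -> Bool
\y._ : b -> Bool
  unify a -> Bool ~ b -> Bool
  unify a ~ b
  unify Bool ~ Bool
let z : Int
  unify b -> Bool ~ Int -> c
  unify b ~ Int
  unify Bool ~ c
_ _ : Bool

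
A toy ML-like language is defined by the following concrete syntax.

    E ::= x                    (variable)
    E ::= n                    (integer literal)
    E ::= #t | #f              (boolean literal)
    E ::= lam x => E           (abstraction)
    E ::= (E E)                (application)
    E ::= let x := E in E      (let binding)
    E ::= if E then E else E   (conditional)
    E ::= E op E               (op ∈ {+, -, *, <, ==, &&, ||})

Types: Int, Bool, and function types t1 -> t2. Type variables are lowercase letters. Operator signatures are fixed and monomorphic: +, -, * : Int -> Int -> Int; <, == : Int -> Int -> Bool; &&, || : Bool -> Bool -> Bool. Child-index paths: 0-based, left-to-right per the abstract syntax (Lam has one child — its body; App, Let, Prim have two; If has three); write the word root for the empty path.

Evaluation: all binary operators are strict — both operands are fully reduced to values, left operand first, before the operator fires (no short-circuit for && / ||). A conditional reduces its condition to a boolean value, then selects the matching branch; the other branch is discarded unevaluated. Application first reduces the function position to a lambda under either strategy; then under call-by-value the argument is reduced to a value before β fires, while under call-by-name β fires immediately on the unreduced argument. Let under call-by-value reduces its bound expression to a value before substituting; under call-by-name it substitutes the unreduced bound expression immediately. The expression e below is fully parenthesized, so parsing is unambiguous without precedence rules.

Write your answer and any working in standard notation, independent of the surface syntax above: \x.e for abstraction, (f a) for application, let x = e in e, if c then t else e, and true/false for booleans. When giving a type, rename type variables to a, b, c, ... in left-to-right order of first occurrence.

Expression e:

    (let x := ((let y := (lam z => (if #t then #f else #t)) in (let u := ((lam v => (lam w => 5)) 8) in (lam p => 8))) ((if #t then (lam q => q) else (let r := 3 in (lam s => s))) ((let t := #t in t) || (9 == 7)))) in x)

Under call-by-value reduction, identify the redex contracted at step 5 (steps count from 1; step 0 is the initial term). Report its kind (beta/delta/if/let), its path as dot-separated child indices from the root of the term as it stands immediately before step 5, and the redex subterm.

Derivation:
step 0: (let x = ((let y = (\z.(if true then false else true)) in (let u = ((\v.(\w.5)) 8) in (\p.8))) ((if true then (\q.q) else (let r = 3 in (\s.s))) ((let t = true in t) || (9 == 7)))) in x)
step 1: [let@0.0] (let x = ((let u = ((\v.(\w.5)) 8) in (\p.8)) ((if true then (\q.q) else (let r = 3 in (\s.s))) ((let t = true in t) || (9 == 7)))) in x)
step 2: [beta@0.0.0] (let x = ((let u = (\w.5) in (\p.8)) ((if true then (\q.q) else (let r = 3 in (\s.s))) ((let t = true in t) || (9 == 7)))) in x)
step 3: [let@0.0] (let x = ((\p.8) ((if true then (\q.q) else (let r = 3 in (\s.s))) ((let t = true in t) || (9 == 7)))) in x)
step 4: [if@0.1.0] (let x = ((\p.8) ((\q.q) ((let t = true in t) || (9 == 7)))) in x)
step 5: [let@0.1.1.0] (let x = ((\p.8) ((\q.q) (true || (9 == 7)))) in x)

Answer: let at 0.1.1.0 : (let t = true in t)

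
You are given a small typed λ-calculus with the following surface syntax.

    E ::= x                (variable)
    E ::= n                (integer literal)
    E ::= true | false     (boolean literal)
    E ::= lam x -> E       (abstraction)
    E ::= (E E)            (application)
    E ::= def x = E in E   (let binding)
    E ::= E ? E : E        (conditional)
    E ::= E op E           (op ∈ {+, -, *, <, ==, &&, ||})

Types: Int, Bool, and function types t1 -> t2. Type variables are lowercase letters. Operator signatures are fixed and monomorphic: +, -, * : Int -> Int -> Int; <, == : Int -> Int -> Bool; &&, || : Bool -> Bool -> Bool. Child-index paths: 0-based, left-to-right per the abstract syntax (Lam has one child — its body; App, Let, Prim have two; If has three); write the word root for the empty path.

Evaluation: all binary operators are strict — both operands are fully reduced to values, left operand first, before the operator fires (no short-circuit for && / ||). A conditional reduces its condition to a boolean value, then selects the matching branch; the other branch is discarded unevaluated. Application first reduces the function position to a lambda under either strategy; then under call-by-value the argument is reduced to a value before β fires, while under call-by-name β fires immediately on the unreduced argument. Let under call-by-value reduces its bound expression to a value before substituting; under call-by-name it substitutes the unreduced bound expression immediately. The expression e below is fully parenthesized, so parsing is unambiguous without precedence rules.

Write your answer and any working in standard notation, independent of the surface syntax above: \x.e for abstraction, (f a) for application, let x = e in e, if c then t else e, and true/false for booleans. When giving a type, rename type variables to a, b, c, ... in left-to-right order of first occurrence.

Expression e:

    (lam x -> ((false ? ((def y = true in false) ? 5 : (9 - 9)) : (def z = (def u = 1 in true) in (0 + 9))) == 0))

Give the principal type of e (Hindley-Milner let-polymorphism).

Working:
  unify Bool ~ Bool
let y : Bool
  unify Bool ~ Bool
  unify Int ~ Int
  unify Int ~ Int
  unify Int ~ Int
let u : Int
let z : Bool
  unify Int ~ Int
  unify Int ~ Int
  unify Int ~ Int
  unify Int ~ Int
  unify Int ~ Int
\x._ : a -> Bool

Answer: a -> Bool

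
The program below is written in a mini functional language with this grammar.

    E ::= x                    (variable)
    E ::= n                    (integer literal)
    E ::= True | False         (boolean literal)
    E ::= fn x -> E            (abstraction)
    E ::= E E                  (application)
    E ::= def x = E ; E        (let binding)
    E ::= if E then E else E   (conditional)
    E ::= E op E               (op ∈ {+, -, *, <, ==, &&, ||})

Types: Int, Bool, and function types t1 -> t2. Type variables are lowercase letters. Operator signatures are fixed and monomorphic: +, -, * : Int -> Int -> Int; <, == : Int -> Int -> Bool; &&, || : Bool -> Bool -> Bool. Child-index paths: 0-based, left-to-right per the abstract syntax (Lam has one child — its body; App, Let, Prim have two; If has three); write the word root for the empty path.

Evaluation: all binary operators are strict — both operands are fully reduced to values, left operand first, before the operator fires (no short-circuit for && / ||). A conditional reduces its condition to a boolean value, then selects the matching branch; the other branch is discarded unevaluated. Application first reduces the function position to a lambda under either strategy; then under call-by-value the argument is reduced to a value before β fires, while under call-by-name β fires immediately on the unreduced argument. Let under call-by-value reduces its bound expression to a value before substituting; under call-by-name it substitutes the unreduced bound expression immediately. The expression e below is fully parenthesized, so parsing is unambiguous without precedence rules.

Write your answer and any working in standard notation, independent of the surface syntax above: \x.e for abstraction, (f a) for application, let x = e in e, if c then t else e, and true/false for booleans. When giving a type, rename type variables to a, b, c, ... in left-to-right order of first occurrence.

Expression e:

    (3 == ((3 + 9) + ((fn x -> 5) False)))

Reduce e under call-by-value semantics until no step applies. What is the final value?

Working:
step 0: (3 == ((3 + 9) + ((\x.5) false)))
step 1: [delta@1.0] (3 == (12 + ((\x.5) false)))
step 2: [beta@1.1] (3 == (12 + 5))
step 3: [delta@1] (3 == 17)
step 4: [delta@root] false

Answer: false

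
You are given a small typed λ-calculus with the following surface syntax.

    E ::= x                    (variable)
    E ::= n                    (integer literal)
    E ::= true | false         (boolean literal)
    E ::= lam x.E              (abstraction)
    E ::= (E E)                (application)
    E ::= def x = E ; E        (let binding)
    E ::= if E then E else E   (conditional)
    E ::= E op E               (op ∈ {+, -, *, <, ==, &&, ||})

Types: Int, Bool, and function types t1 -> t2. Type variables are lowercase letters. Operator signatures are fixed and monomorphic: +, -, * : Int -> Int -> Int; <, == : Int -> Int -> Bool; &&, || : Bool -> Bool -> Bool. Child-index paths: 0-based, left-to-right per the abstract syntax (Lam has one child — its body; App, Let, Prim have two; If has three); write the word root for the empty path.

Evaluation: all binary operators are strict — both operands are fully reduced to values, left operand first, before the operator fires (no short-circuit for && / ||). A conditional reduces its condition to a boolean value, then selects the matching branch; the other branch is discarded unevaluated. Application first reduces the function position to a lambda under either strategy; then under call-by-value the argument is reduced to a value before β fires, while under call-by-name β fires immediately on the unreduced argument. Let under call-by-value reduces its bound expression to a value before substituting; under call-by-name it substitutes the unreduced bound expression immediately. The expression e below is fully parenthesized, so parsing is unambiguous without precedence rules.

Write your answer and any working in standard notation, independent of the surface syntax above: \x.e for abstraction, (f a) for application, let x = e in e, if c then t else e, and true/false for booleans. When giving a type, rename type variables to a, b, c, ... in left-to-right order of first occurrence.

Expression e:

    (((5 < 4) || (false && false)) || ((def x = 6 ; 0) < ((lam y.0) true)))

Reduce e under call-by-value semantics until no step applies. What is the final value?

Answer: false

Derivation:
step 0: (((5 < 4) || (false && false)) || ((let x = 6 in 0) < ((\y.0) true)))
step 1: [delta@0.0] ((false || (false && false)) || ((let x = 6 in 0) < ((\y.0) true)))
step 2: [delta@0.1] ((false || false) || ((let x = 6 in 0) < ((\y.0) true)))
step 3: [delta@0] (false || ((let x = 6 in 0) < ((\y.0) true)))
step 4: [let@1.0] (false || (0 < ((\y.0) true)))
step 5: [beta@1.1] (false || (0 < 0))
step 6: [delta@1] (false || false)
step 7: [delta@root] false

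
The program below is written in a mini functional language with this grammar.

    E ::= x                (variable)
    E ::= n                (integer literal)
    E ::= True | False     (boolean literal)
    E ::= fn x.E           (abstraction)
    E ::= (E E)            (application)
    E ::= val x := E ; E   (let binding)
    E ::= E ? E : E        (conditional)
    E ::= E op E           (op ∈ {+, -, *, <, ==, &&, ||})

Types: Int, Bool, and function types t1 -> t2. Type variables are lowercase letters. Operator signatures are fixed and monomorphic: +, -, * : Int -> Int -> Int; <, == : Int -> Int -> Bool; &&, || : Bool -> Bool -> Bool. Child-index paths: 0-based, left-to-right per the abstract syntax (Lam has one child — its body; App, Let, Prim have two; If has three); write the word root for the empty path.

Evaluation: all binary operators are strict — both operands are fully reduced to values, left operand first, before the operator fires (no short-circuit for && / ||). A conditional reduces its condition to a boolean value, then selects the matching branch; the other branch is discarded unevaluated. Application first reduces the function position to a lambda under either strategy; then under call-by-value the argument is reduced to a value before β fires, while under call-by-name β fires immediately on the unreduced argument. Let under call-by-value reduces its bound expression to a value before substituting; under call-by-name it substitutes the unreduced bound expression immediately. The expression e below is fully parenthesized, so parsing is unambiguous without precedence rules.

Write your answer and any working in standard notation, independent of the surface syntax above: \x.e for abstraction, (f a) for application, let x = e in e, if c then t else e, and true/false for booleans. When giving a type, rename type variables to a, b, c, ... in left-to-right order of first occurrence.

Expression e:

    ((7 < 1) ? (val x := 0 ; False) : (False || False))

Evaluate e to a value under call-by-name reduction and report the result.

Working:
step 0: (if (7 < 1) then (let x = 0 in false) else (false || false))
step 1: [delta@0] (if false then (let x = 0 in false) else (false || false))
step 2: [if@root] (false || false)
step 3: [delta@root] false

Answer: false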